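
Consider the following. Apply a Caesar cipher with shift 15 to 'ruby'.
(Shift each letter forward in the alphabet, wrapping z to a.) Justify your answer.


Shift each letter by 15: r -> g, u -> j, b -> q, y -> n. Result: 'gjqn'.

gjqn


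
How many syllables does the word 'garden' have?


Break 'garden' into syllables: gar-den -> gar | den = 2 syllables

2 syllables


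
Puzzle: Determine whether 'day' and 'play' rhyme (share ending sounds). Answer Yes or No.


Rime (stressed vowel + following sounds) of 'day': -ay = /eɪ/
Rime of 'play': -ay = /eɪ/
/eɪ/ and /eɪ/ are the same ending sound, so the words rhyme.

Yes


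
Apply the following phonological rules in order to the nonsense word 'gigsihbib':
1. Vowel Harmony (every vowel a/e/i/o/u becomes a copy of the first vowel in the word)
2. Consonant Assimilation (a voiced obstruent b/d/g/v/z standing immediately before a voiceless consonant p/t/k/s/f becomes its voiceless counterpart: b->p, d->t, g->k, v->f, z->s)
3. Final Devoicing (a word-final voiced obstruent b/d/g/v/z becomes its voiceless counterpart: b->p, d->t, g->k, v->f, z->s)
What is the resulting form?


Starting form: 'gigsihbib'
Rule 1: Vowel Harmony: all vowels already match. No change.
Rule 2: Consonant Assimilation: voiced obstruent before voiceless consonant becomes voiceless ('gs' -> 'ks'). 'gigsihbib' -> 'giksihbib'
Rule 3: Final Devoicing: word-final voiced obstruent 'b' becomes voiceless 'p'. 'giksihbib' -> 'giksihbip'
Final form: 'giksihbip'

giksihbip


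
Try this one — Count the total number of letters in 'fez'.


Spell out 'fez' and number each letter: f(1), e(2), z(3). Total: 3 letters.

3


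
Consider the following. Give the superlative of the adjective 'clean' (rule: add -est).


Apply superlative formation (add -est): 'clean' -> 'cleanest'.

cleanest


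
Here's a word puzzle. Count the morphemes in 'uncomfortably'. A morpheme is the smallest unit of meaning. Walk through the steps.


Decomposition: un- (prefix) + comfort (root) + -able (suffix) + -ly (suffix) = 4 morpheme(s)

4 morphemes


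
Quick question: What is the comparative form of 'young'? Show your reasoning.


Apply comparative formation (add -er): 'young' -> 'younger'.

younger


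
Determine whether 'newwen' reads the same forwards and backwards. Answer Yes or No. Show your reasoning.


Forward: 'newwen'
Reversed: 'newwen'
They are identical.

Yes


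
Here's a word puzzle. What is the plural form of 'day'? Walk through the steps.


Apply rule: Add -s. 'day' becomes 'days'.

days


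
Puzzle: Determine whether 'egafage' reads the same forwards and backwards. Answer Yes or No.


Forward: 'egafage'
Reversed: 'egafage'
They are identical.

Yes


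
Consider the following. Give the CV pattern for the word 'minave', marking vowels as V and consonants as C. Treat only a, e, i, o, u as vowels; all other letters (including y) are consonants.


Letter mapping: m = C, i = V, n = C, a = V, v = C, e = V.

CVCVCV


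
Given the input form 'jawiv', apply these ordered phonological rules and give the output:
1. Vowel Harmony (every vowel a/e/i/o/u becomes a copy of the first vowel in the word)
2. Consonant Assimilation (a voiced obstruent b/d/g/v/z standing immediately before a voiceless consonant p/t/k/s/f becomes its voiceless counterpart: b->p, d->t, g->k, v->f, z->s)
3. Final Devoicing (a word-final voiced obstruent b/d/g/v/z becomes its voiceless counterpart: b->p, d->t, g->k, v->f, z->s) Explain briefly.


Starting form: 'jawiv'
Rule 1: Vowel Harmony: all vowels become 'a' (matching first vowel). 'jawiv' -> 'jawav'
Rule 2: Consonant Assimilation: no voiced obstruent (b/d/g/v/z) stands immediately before a voiceless consonant (p/t/k/s/f). No change.
Rule 3: Final Devoicing: word-final voiced obstruent 'v' becomes voiceless 'f'. 'jawav' -> 'jawaf'
Final form: 'jawaf'

jawaf


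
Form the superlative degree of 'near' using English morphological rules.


Apply superlative formation (add -est): 'near' -> 'nearest'.

nearest


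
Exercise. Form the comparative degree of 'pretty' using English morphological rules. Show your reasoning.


Apply comparative formation (consonant + y: change y to i, add -er): 'pretty' -> 'prettier'.

prettier


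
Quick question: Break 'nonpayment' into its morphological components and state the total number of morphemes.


Step 1: Identify prefix: 'non' (meaning: not)
Step 2: Identify root: 'pay'
Step 3: Identify suffix(es): 'ment'
Decomposition: non- (prefix: not) + pay (root) + -ment (suffix: action/result)
Total morphemes: 3

3 morphemes (non- (prefix: not) + pay (root) + -ment (suffix: action/result))


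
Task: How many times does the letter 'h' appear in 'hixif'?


Letter 'h' in 'hixif': found at position(s) 1 = 1 occurrence(s).

1


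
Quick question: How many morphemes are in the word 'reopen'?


Decomposition: re- (prefix) + open (root) = 2 morpheme(s)

2 morphemes


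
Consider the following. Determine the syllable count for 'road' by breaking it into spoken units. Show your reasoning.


Break 'road' into syllables: road -> road = 1 syllable

1 syllable


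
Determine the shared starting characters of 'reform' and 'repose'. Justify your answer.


Compare from the start: 2 characters match: 're'. Mismatch at position 3: 'f' vs 'p'.

re


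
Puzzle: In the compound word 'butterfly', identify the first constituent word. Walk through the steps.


Split 'butterfly' into 'butter' + 'fly'. The first part is 'butter'.

butter


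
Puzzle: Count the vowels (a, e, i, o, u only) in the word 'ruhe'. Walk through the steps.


Vowels in 'ruhe': u, e = 2 vowels.

2


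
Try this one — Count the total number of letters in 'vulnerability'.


Spell out 'vulnerability' and number each letter: v(1), u(2), l(3), n(4), e(5), r(6), a(7), b(8), i(9), l(10), i(11), t(12), y(13). Total: 13 letters.

13


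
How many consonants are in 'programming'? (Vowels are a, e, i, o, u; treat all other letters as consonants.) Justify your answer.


Consonants in 'programming': p, r, g, r, m, m, n, g = 8 consonants.

8


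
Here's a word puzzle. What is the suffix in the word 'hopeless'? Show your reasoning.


The word 'hopeless' = 'hope' (root) + '-less' (suffix). The suffix is '-less'.

less


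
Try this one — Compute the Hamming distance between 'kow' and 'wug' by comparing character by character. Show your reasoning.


Alignment:
Position 1: 'k' vs 'w' = DIFFER
Position 2: 'o' vs 'u' = DIFFER
Position 3: 'w' vs 'g' = DIFFER
Total differences: 3

3


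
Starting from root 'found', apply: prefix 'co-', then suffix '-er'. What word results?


Step 1: Add prefix 'co-' to 'found' = 'cofound'
Step 2: Add suffix '-er' to 'cofound' = 'cofounder'

cofounder


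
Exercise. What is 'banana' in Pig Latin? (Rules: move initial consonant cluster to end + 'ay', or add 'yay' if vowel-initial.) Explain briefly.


'banana': move consonant cluster 'b' to end and add 'ay': 'ananabay'.

ananabay


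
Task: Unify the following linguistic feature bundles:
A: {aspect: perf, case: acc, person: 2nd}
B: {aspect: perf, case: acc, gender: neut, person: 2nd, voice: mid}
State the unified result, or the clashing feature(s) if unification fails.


Compare features:
aspect: A=perf vs B=perf -> unified: perf
case: A=acc vs B=acc -> unified: acc
gender: A=_ vs B=neut -> unified: neut
person: A=2nd vs B=2nd -> unified: 2nd
voice: A=_ vs B=mid -> unified: mid
No clashes found.

Unified: {aspect: perf, case: acc, gender: neut, person: 2nd, voice: mid}


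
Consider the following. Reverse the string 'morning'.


Reverse 'morning' character by character: 'gninrom'.

gninrom


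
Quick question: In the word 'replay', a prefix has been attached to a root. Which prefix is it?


The word 'replay' = 're' (prefix) + 'play' (root). The prefix is 're'.

re


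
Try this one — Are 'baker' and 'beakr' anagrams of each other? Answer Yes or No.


Sorted letters of 'baker': 'abekr'
Sorted letters of 'beakr': 'abekr'
They match.

Yes


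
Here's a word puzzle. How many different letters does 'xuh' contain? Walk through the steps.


Unique letters in 'xuh': {h, u, x} = 3 distinct letters.

3


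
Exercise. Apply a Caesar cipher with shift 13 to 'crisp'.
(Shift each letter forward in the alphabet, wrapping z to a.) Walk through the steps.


Shift each letter by 13: c -> p, r -> e, i -> v, s -> f, p -> c. Result: 'pevfc'.

pevfc


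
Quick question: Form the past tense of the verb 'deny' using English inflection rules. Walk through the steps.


Apply rule: Change -y to -ied. 'deny' becomes 'denied'.

denied


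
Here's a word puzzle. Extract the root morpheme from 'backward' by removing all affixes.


Remove suffix '-ward' from 'backward' to get root 'back'.

back


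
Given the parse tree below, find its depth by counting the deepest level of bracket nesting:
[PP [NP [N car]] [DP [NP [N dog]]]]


Count bracket nesting levels:
'[' at pos 0: depth = 1
'[' at pos 4: depth = 2
'[' at pos 8: depth = 3
'[' at pos 17: depth = 2
'[' at pos 21: depth = 3
'[' at pos 25: depth = 4
Maximum depth reached: 4

4


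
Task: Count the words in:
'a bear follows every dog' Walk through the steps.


Split into words: a | bear | follows | every | dog = 5 words.

5


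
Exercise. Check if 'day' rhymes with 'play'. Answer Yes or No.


Rime (stressed vowel + following sounds) of 'day': -ay = /eɪ/
Rime of 'play': -ay = /eɪ/
/eɪ/ and /eɪ/ are the same ending sound, so the words rhyme.

Yes


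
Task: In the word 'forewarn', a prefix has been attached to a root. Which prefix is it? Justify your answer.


The word 'forewarn' = 'fore' (prefix) + 'warn' (root). The prefix is 'fore'.

fore


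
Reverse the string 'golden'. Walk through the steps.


Reverse 'golden' character by character: 'nedlog'.

nedlog


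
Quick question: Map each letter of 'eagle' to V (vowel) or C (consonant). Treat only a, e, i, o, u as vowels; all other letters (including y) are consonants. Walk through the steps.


Letter mapping: e = V, a = V, g = C, l = C, e = V.

VVCCV


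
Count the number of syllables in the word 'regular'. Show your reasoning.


Break 'regular' into syllables: reg-u-lar -> reg | u | lar = 3 syllables

3 syllables


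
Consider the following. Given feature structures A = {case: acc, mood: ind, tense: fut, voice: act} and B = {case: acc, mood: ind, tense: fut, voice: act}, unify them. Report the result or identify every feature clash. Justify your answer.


Compare features:
case: A=acc vs B=acc -> unified: acc
mood: A=ind vs B=ind -> unified: ind
tense: A=fut vs B=fut -> unified: fut
voice: A=act vs B=act -> unified: act
No clashes found.

Unified: {case: acc, mood: ind, tense: fut, voice: act}


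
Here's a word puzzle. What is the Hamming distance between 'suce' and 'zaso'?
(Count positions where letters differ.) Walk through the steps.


Alignment:
Position 1: 's' vs 'z' = DIFFER
Position 2: 'u' vs 'a' = DIFFER
Position 3: 'c' vs 's' = DIFFER
Position 4: 'e' vs 'o' = DIFFER
Total differences: 4

4


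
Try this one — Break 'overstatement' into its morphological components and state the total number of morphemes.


Step 1: Identify prefix: 'over' (meaning: excessively)
Step 2: Identify root: 'state'
Step 3: Identify suffix(es): 'ment'
Decomposition: over- (prefix: excessively) + state (root) + -ment (suffix: action/result)
Total morphemes: 3

3 morphemes (over- (prefix: excessively) + state (root) + -ment (suffix: action/result))


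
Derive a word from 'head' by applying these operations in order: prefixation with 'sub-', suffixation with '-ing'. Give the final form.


Step 1: Add prefix 'sub-' to 'head' = 'subhead'
Step 2: Add suffix '-ing' to 'subhead' = 'subheading'

subheading


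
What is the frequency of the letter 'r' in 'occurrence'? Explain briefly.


Letter 'r' in 'occurrence': found at position(s) 5, 6 = 2 occurrence(s).

2


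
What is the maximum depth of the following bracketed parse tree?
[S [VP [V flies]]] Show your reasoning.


Count bracket nesting levels:
'[' at pos 0: depth = 1
'[' at pos 3: depth = 2
'[' at pos 7: depth = 3
Maximum depth reached: 3

3


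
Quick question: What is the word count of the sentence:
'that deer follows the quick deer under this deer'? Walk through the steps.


Split into words: that | deer | follows | the | quick | deer | under | this | deer = 9 words.

9


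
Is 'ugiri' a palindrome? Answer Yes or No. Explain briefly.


Forward: 'ugiri'
Reversed: 'irigu'
They differ.

No


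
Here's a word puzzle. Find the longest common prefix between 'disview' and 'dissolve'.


Compare from the start: 3 characters match: 'dis'. Mismatch at position 4: 'v' vs 's'.

dis


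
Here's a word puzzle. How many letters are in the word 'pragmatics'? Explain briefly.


Spell out 'pragmatics' and number each letter: p(1), r(2), a(3), g(4), m(5), a(6), t(7), i(8), c(9), s(10). Total: 10 letters.

10


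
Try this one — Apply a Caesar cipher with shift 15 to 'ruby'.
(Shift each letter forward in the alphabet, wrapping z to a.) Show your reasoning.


Shift each letter by 15: r -> g, u -> j, b -> q, y -> n. Result: 'gjqn'.

gjqn


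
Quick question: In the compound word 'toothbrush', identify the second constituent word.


Split 'toothbrush' into 'tooth' + 'brush'. The second part is 'brush'.

brush


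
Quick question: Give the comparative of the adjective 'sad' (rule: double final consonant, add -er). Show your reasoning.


Apply comparative formation (double final consonant, add -er): 'sad' -> 'sadder'.

sadder


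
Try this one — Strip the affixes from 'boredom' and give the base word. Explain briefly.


Remove suffix '-dom' from 'boredom' to get root 'bore'.

bore


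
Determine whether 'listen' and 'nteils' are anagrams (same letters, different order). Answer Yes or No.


Sorted letters of 'listen': 'eilnst'
Sorted letters of 'nteils': 'eilnst'
They match.

Yes


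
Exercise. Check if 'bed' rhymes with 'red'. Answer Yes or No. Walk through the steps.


Rime (stressed vowel + following sounds) of 'bed': -ed = /ɛd/
Rime of 'red': -ed = /ɛd/
/ɛd/ and /ɛd/ are the same ending sound, so the words rhyme.

Yes


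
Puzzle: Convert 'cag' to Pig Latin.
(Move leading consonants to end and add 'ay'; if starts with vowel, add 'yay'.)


'cag': move consonant cluster 'c' to end and add 'ay': 'agcay'.

agcay


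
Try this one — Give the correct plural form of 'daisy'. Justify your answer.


Apply rule: Change -y to -ies (consonant + y). 'daisy' becomes 'daisies'.

daisies


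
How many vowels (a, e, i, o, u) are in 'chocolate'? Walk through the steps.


Vowels in 'chocolate': o, o, a, e = 4 vowels.

4


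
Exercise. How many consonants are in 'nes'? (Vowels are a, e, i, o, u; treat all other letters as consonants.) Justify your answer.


Consonants in 'nes': n, s = 2 consonants.

2


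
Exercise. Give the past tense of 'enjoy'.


Apply rule: Add -ed. 'enjoy' becomes 'enjoyed'.

enjoyed


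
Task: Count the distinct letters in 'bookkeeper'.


Unique letters in 'bookkeeper': {b, e, k, o, p, r} = 6 distinct letters.

6


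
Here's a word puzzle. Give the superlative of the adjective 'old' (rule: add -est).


Apply superlative formation (add -est): 'old' -> 'oldest'.

oldest


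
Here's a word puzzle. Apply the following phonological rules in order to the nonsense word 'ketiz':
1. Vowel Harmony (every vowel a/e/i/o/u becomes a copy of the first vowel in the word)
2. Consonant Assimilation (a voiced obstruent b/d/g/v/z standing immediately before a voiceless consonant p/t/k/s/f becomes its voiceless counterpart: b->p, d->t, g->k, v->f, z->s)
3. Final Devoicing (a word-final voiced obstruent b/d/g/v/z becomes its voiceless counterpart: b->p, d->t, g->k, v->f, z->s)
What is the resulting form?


Starting form: 'ketiz'
Rule 1: Vowel Harmony: all vowels become 'e' (matching first vowel). 'ketiz' -> 'ketez'
Rule 2: Consonant Assimilation: no voiced obstruent (b/d/g/v/z) stands immediately before a voiceless consonant (p/t/k/s/f). No change.
Rule 3: Final Devoicing: word-final voiced obstruent 'z' becomes voiceless 's'. 'ketez' -> 'ketes'
Final form: 'ketes'

ketes


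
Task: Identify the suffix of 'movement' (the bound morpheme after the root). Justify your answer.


The word 'movement' = 'move' (root) + '-ment' (suffix). The suffix is '-ment'.

ment


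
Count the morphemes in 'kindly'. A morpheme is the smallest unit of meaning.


Decomposition: kind (root) + -ly (suffix) = 2 morpheme(s)

2 morphemes


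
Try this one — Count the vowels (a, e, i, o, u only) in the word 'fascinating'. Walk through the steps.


Vowels in 'fascinating': a, i, a, i = 4 vowels.

4


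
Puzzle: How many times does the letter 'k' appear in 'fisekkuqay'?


Letter 'k' in 'fisekkuqay': found at position(s) 5, 6 = 2 occurrence(s).

2


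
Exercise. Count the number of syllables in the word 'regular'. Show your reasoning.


Break 'regular' into syllables: reg-u-lar -> reg | u | lar = 3 syllables

3 syllables


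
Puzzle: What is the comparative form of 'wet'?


Apply comparative formation (double final consonant, add -er): 'wet' -> 'wetter'.

wetter


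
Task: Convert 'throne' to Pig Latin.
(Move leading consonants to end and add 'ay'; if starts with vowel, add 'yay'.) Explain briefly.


'throne': move consonant cluster 'thr' to end and add 'ay': 'onethray'.

onethray


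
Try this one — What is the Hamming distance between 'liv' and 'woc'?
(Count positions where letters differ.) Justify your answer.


Alignment:
Position 1: 'l' vs 'w' = DIFFER
Position 2: 'i' vs 'o' = DIFFER
Position 3: 'v' vs 'c' = DIFFER
Total differences: 3

3


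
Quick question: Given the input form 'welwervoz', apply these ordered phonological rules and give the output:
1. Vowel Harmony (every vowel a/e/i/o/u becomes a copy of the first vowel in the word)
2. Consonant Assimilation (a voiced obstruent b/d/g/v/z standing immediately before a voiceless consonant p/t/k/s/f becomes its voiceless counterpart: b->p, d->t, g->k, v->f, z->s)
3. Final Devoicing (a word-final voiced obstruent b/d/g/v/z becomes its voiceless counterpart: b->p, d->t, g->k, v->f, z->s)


Starting form: 'welwervoz'
Rule 1: Vowel Harmony: all vowels become 'e' (matching first vowel). 'welwervoz' -> 'welwervez'
Rule 2: Consonant Assimilation: no voiced obstruent (b/d/g/v/z) stands immediately before a voiceless consonant (p/t/k/s/f). No change.
Rule 3: Final Devoicing: word-final voiced obstruent 'z' becomes voiceless 's'. 'welwervez' -> 'welwerves'
Final form: 'welwerves'

welwerves


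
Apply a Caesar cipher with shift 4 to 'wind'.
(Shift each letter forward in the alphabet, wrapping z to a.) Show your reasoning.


Shift each letter by 4: w -> a, i -> m, n -> r, d -> h. Result: 'amrh'.

amrh


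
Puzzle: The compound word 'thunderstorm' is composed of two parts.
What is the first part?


Split 'thunderstorm' into 'thunder' + 'storm'. The first part is 'thunder'.

thunder


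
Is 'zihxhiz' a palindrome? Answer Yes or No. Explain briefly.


Forward: 'zihxhiz'
Reversed: 'zihxhiz'
They are identical.

Yes


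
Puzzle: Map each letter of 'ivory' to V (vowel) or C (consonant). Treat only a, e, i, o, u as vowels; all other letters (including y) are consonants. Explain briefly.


Letter mapping: i = V, v = C, o = V, r = C, y = C.

VCVCC


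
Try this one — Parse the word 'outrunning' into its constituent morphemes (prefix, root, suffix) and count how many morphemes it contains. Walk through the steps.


Step 1: Identify prefix: 'out' (meaning: surpass)
Step 2: Identify root: 'run'
Step 3: Identify suffix(es): 'ing'
Decomposition: out- (prefix: surpass) + run (root) + -ing (suffix: ongoing action)
Total morphemes: 3

3 morphemes (out- (prefix: surpass) + run (root) + -ing (suffix: ongoing action))


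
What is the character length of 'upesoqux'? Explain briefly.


Spell out 'upesoqux' and number each letter: u(1), p(2), e(3), s(4), o(5), q(6), u(7), x(8). Total: 8 letters.

8


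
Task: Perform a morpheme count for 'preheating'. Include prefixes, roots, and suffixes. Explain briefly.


Decomposition: pre- (prefix) + heat (root) + -ing (suffix) = 3 morpheme(s)

3 morphemes


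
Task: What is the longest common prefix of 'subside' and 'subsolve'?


Compare from the start: 4 characters match: 'subs'. Mismatch at position 5: 'i' vs 'o'.

subs


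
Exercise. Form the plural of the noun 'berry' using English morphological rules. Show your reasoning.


Apply rule: Change -y to -ies (consonant + y). 'berry' becomes 'berries'.

berries


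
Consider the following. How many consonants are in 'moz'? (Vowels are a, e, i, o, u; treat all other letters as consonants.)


Consonants in 'moz': m, z = 2 consonants.

2


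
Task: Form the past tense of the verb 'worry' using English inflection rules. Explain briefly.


Apply rule: Change -y to -ied. 'worry' becomes 'worried'.

worried


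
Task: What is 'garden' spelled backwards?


Reverse 'garden' character by character: 'nedrag'.

nedrag


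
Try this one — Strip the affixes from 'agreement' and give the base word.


Remove suffix '-ment' from 'agreement' to get root 'agree'.

agree


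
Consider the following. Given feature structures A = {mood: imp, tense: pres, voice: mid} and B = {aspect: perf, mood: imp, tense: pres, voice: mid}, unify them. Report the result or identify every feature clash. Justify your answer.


Compare features:
aspect: A=_ vs B=perf -> unified: perf
mood: A=imp vs B=imp -> unified: imp
tense: A=pres vs B=pres -> unified: pres
voice: A=mid vs B=mid -> unified: mid
No clashes found.

Unified: {aspect: perf, mood: imp, tense: pres, voice: mid}


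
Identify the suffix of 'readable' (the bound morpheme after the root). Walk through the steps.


The word 'readable' = 'read' (root) + '-able' (suffix). The suffix is '-able'.

able


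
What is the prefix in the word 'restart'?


The word 'restart' = 're' (prefix) + 'start' (root). The prefix is 're'.

re


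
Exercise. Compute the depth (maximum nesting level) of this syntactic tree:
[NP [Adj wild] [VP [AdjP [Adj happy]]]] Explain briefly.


Count bracket nesting levels:
'[' at pos 0: depth = 1
'[' at pos 4: depth = 2
'[' at pos 15: depth = 2
'[' at pos 19: depth = 3
'[' at pos 25: depth = 4
Maximum depth reached: 4

4


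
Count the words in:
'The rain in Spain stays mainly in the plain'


Split into words: The | rain | in | Spain | stays | mainly | in | the | plain = 9 words.

9


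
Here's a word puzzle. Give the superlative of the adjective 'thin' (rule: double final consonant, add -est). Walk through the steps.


Apply superlative formation (double final consonant, add -est): 'thin' -> 'thinnest'.

thinnest


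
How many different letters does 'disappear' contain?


Unique letters in 'disappear': {a, d, e, i, p, r, s} = 7 distinct letters.

7


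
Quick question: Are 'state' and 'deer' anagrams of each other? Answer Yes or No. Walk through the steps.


Sorted letters of 'state': 'aestt'
Sorted letters of 'deer': 'deer'
They do not match.

No


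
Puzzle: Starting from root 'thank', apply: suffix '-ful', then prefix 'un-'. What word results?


Step 1: Add suffix '-ful' to 'thank' = 'thankful'
Step 2: Add prefix 'un-' to 'thankful' = 'unthankful'

unthankful


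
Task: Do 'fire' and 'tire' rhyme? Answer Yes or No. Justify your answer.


Rime (stressed vowel + following sounds) of 'fire': -ire = /aɪər/
Rime of 'tire': -ire = /aɪər/
/aɪər/ and /aɪər/ are the same ending sound, so the words rhyme.

Yes


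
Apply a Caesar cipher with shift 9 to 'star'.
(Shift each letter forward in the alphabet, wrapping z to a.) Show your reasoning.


Shift each letter by 9: s -> b, t -> c, a -> j, r -> a. Result: 'bcja'.

bcja


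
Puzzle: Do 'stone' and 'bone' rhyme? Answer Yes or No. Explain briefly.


Rime (stressed vowel + following sounds) of 'stone': -one = /oʊn/
Rime of 'bone': -one = /oʊn/
/oʊn/ and /oʊn/ are the same ending sound, so the words rhyme.

Yes


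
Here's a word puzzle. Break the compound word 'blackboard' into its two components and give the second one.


Split 'blackboard' into 'black' + 'board'. The second part is 'board'.

board


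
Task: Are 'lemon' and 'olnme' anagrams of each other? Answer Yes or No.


Sorted letters of 'lemon': 'elmno'
Sorted letters of 'olnme': 'elmno'
They match.

Yes


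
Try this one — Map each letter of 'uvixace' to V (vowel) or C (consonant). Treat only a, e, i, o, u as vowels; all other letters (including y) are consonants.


Letter mapping: u = V, v = C, i = V, x = C, a = V, c = C, e = V.

VCVCVCV


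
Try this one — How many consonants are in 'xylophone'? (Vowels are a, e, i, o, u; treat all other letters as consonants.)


Consonants in 'xylophone': x, y, l, p, h, n = 6 consonants.

6


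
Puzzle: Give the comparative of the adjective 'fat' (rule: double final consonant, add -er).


Apply comparative formation (double final consonant, add -er): 'fat' -> 'fatter'.

fatter


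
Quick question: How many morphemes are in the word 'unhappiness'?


Decomposition: un- (prefix) + happy (root) + -ness (suffix) = 3 morpheme(s)

3 morphemes


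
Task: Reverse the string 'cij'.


Reverse 'cij' character by character: 'jic'.

jic


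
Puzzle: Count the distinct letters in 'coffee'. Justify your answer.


Unique letters in 'coffee': {c, e, f, o} = 4 distinct letters.

4


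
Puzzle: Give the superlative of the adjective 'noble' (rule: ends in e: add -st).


Apply superlative formation (ends in e: add -st): 'noble' -> 'noblest'.

noblest


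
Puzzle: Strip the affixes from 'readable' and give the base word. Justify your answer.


Remove suffix '-able' from 'readable' to get root 'read'.

read


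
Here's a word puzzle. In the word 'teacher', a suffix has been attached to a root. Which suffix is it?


The word 'teacher' = 'teach' (root) + '-er' (suffix). The suffix is '-er'.

er


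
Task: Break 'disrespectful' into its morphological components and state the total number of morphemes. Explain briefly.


Step 1: Identify prefix: 'dis' (meaning: not/apart)
Step 2: Identify root: 'respect'
Step 3: Identify suffix(es): 'ful'
Decomposition: dis- (prefix: not/apart) + respect (root) + -ful (suffix: full of)
Total morphemes: 3

3 morphemes (dis- (prefix: not/apart) + respect (root) + -ful (suffix: full of))


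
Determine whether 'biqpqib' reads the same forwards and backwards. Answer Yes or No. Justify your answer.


Forward: 'biqpqib'
Reversed: 'biqpqib'
They are identical.

Yes


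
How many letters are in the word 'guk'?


Spell out 'guk' and number each letter: g(1), u(2), k(3). Total: 3 letters.

3


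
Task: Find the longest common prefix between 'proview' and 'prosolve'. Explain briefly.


Compare from the start: 3 characters match: 'pro'. Mismatch at position 4: 'v' vs 's'.

pro


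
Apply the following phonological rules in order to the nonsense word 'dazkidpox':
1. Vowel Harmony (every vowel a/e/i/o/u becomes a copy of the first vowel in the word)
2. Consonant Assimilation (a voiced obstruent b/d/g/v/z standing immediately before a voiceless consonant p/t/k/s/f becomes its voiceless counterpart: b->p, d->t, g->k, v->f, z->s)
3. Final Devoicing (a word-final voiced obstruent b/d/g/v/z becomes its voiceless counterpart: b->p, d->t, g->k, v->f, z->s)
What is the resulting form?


Starting form: 'dazkidpox'
Rule 1: Vowel Harmony: all vowels become 'a' (matching first vowel). 'dazkidpox' -> 'dazkadpax'
Rule 2: Consonant Assimilation: voiced obstruent before voiceless consonant becomes voiceless ('zk' -> 'sk', 'dp' -> 'tp'). 'dazkadpax' -> 'daskatpax'
Rule 3: Final Devoicing: final consonant 'x' is not one of the voiced obstruents b/d/g/v/z. No change.
Final form: 'daskatpax'

daskatpax


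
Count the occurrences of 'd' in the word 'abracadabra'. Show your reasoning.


Letter 'd' in 'abracadabra': found at position(s) 7 = 1 occurrence(s).

1


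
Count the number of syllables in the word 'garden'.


Break 'garden' into syllables: gar-den -> gar | den = 2 syllables

2 syllables


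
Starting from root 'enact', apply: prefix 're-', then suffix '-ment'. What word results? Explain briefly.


Step 1: Add prefix 're-' to 'enact' = 'reenact'
Step 2: Add suffix '-ment' to 'reenact' = 'reenactment'

reenactment


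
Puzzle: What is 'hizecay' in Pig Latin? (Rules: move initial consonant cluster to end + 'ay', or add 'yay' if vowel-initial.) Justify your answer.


'hizecay': move consonant cluster 'h' to end and add 'ay': 'izecayhay'.

izecayhay


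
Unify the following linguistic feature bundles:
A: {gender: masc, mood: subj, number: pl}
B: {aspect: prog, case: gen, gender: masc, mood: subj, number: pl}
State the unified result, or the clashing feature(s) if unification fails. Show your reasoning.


Compare features:
aspect: A=_ vs B=prog -> unified: prog
case: A=_ vs B=gen -> unified: gen
gender: A=masc vs B=masc -> unified: masc
mood: A=subj vs B=subj -> unified: subj
number: A=pl vs B=pl -> unified: pl
No clashes found.

Unified: {aspect: prog, case: gen, gender: masc, mood: subj, number: pl}


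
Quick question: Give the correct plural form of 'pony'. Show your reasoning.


Apply rule: Change -y to -ies (consonant + y). 'pony' becomes 'ponies'.

ponies


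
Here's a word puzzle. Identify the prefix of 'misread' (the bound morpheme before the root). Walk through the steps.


The word 'misread' = 'mis' (prefix) + 'read' (root). The prefix is 'mis'.

mis


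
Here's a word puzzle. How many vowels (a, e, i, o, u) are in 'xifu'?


Vowels in 'xifu': i, u = 2 vowels.

2


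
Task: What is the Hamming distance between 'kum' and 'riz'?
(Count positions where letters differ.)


Alignment:
Position 1: 'k' vs 'r' = DIFFER
Position 2: 'u' vs 'i' = DIFFER
Position 3: 'm' vs 'z' = DIFFER
Total differences: 3

3


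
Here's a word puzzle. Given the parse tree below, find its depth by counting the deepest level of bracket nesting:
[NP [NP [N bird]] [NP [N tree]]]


Count bracket nesting levels:
'[' at pos 0: depth = 1
'[' at pos 4: depth = 2
'[' at pos 8: depth = 3
'[' at pos 18: depth = 2
'[' at pos 22: depth = 3
Maximum depth reached: 3

3


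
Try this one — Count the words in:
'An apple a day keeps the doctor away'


Split into words: An | apple | a | day | keeps | the | doctor | away = 8 words.

8


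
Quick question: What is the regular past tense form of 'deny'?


Apply rule: Change -y to -ied. 'deny' becomes 'denied'.

denied


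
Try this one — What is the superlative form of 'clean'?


Apply superlative formation (add -est): 'clean' -> 'cleanest'.

cleanest


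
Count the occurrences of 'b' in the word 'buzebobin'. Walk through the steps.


Letter 'b' in 'buzebobin': found at position(s) 1, 5, 7 = 3 occurrence(s).

3


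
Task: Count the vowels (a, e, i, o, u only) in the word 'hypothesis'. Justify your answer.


Vowels in 'hypothesis': o, e, i = 3 vowels.

3


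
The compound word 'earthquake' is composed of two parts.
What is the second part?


Split 'earthquake' into 'earth' + 'quake'. The second part is 'quake'.

quake


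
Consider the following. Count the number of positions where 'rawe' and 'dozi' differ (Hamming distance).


Alignment:
Position 1: 'r' vs 'd' = DIFFER
Position 2: 'a' vs 'o' = DIFFER
Position 3: 'w' vs 'z' = DIFFER
Position 4: 'e' vs 'i' = DIFFER
Total differences: 4

4


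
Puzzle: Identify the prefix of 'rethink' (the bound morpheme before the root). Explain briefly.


The word 'rethink' = 're' (prefix) + 'think' (root). The prefix is 're'.

re


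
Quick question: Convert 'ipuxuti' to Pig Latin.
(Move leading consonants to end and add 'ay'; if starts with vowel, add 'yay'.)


'ipuxuti' starts with a vowel, so add 'yay': 'ipuxutiyay'.

ipuxutiyay


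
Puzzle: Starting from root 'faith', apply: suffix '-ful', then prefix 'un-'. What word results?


Step 1: Add suffix '-ful' to 'faith' = 'faithful'
Step 2: Add prefix 'un-' to 'faithful' = 'unfaithful'

unfaithful


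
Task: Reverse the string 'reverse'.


Reverse 'reverse' character by character: 'esrever'.

esrever


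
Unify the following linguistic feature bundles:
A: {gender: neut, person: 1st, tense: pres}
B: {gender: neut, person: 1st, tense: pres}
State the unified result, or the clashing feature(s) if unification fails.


Compare features:
gender: A=neut vs B=neut -> unified: neut
person: A=1st vs B=1st -> unified: 1st
tense: A=pres vs B=pres -> unified: pres
No clashes found.

Unified: {gender: neut, person: 1st, tense: pres}


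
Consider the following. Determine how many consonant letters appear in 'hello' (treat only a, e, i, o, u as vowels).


Consonants in 'hello': h, l, l = 3 consonants.

3


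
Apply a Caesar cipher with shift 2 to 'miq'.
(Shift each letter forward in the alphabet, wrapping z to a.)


Shift each letter by 2: m -> o, i -> k, q -> s. Result: 'oks'.

oks


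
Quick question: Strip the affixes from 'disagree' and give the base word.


Remove prefix 'dis' from 'disagree' to get root 'agree'.

agree


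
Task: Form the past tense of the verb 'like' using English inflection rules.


Apply rule: Add -d (word ends in -e). 'like' becomes 'liked'.

liked


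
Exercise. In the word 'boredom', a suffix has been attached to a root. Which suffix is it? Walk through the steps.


The word 'boredom' = 'bore' (root) + '-dom' (suffix). The suffix is '-dom'.

dom


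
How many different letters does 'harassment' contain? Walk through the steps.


Unique letters in 'harassment': {a, e, h, m, n, r, s, t} = 8 distinct letters.

8


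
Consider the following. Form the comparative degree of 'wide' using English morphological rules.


Apply comparative formation (ends in e: add -r): 'wide' -> 'wider'.

wider


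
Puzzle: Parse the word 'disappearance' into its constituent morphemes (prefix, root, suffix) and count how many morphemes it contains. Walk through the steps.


Step 1: Identify prefix: 'dis' (meaning: not/apart)
Step 2: Identify root: 'appear'
Step 3: Identify suffix(es): 'ance'
Decomposition: dis- (prefix: not/apart) + appear (root) + -ance (suffix: state/act)
Total morphemes: 3

3 morphemes (dis- (prefix: not/apart) + appear (root) + -ance (suffix: state/act))


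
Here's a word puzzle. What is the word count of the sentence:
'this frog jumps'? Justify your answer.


Split into words: this | frog | jumps = 3 words.

3


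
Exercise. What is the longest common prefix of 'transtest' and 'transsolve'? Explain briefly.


Compare from the start: 5 characters match: 'trans'. Mismatch at position 6: 't' vs 's'.

trans


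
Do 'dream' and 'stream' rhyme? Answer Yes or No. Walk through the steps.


Rime (stressed vowel + following sounds) of 'dream': -eam = /iːm/
Rime of 'stream': -eam = /iːm/
/iːm/ and /iːm/ are the same ending sound, so the words rhyme.

Yes


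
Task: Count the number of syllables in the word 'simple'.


Break 'simple' into syllables: sim-ple -> sim | ple = 2 syllables

2 syllables


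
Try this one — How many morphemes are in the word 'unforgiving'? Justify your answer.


Decomposition: un- (prefix) + forgive (root) + -ing (suffix) = 3 morpheme(s)

3 morphemes


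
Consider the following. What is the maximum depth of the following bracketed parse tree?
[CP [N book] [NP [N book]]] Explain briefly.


Count bracket nesting levels:
'[' at pos 0: depth = 1
'[' at pos 4: depth = 2
'[' at pos 13: depth = 2
'[' at pos 17: depth = 3
Maximum depth reached: 3

3


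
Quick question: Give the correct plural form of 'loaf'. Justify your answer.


Apply rule: Change -f to -ves. 'loaf' becomes 'loaves'.

loaves


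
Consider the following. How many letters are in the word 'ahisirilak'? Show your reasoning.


Spell out 'ahisirilak' and number each letter: a(1), h(2), i(3), s(4), i(5), r(6), i(7), l(8), a(9), k(10). Total: 10 letters.

10


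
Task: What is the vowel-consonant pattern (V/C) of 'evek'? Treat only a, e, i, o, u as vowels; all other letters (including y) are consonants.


Letter mapping: e = V, v = C, e = V, k = C.

VCVC


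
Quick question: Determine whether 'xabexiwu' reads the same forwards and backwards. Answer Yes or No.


Forward: 'xabexiwu'
Reversed: 'uwixebax'
They differ.

No


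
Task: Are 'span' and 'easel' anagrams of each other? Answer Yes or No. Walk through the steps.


Sorted letters of 'span': 'anps'
Sorted letters of 'easel': 'aeels'
They do not match.

No


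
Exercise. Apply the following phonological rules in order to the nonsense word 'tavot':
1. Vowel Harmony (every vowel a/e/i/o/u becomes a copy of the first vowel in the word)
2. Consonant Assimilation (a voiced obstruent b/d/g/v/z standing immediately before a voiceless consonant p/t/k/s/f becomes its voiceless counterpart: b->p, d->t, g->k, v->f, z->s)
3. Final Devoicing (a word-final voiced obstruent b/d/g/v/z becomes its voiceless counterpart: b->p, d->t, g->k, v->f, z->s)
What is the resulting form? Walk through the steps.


Starting form: 'tavot'
Rule 1: Vowel Harmony: all vowels become 'a' (matching first vowel). 'tavot' -> 'tavat'
Rule 2: Consonant Assimilation: no voiced obstruent (b/d/g/v/z) stands immediately before a voiceless consonant (p/t/k/s/f). No change.
Rule 3: Final Devoicing: final consonant 't' is not one of the voiced obstruents b/d/g/v/z. No change.
Final form: 'tavat'

tavat


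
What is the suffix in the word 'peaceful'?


The word 'peaceful' = 'peace' (root) + '-ful' (suffix). The suffix is '-ful'.

ful


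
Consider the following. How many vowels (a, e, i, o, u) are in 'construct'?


Vowels in 'construct': o, u = 2 vowels.

2


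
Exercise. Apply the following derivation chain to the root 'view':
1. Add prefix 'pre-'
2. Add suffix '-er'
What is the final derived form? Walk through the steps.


Step 1: Add prefix 'pre-' to 'view' = 'preview'
Step 2: Add suffix '-er' to 'preview' = 'previewer'

previewer


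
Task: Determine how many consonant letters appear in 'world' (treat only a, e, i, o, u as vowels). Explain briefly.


Consonants in 'world': w, r, l, d = 4 consonants.

4


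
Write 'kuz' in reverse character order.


Reverse 'kuz' character by character: 'zuk'.

zuk


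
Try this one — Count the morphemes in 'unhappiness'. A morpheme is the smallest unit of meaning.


Decomposition: un- (prefix) + happy (root) + -ness (suffix) = 3 morpheme(s)

3 morphemes


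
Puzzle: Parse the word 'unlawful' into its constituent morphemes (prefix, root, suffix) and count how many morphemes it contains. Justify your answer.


Step 1: Identify prefix: 'un' (meaning: not/reverse)
Step 2: Identify root: 'law'
Step 3: Identify suffix(es): 'ful'
Decomposition: un- (prefix: not/reverse) + law (root) + -ful (suffix: full of)
Total morphemes: 3

3 morphemes (un- (prefix: not/reverse) + law (root) + -ful (suffix: full of))


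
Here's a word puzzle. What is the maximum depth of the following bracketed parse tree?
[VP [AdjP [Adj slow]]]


Count bracket nesting levels:
'[' at pos 0: depth = 1
'[' at pos 4: depth = 2
'[' at pos 10: depth = 3
Maximum depth reached: 3

3


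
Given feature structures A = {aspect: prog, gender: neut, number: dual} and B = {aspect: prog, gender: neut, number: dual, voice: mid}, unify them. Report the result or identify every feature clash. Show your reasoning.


Compare features:
aspect: A=prog vs B=prog -> unified: prog
gender: A=neut vs B=neut -> unified: neut
number: A=dual vs B=dual -> unified: dual
voice: A=_ vs B=mid -> unified: mid
No clashes found.

Unified: {aspect: prog, gender: neut, number: dual, voice: mid}
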